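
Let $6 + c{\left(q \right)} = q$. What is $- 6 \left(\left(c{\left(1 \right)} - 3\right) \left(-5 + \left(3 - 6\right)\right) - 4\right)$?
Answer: $-360$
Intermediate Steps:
$c{\left(q \right)} = -6 + q$
$- 6 \left(\left(c{\left(1 \right)} - 3\right) \left(-5 + \left(3 - 6\right)\right) - 4\right) = - 6 \left(\left(\left(-6 + 1\right) - 3\right) \left(-5 + \left(3 - 6\right)\right) - 4\right) = - 6 \left(\left(-5 - 3\right) \left(-5 + \left(3 - 6\right)\right) - 4\right) = - 6 \left(- 8 \left(-5 - 3\right) - 4\right) = - 6 \left(\left(-8\right) \left(-8\right) - 4\right) = - 6 \left(64 - 4\right) = \left(-6\right) 60 = -360$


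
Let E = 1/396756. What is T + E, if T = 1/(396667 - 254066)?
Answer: 539357/56577802356 ≈ 9.5330e-6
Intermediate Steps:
E = 1/396756 ≈ 2.5204e-6
T = 1/142601 ≈ 7.0126e-6
T + E = 1/142601 + 1/396756 = 539357/56577802356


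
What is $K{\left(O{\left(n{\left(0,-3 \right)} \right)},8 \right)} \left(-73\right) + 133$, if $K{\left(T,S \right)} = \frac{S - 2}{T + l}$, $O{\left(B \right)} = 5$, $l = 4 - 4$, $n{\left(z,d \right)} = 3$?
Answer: $\frac{227}{5} \approx 45.4$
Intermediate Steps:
$l = 0$ ($l = 4 - 4 = 0$)
$K{\left(T,S \right)} = \frac{-2 + S}{T}$ ($K{\left(T,S \right)} = \frac{S - 2}{T + 0} = \frac{-2 + S}{T}$)
$K{\left(O{\left(n{\left(0,-3 \right)} \right)},8 \right)} \left(-73\right) + 133 = \frac{-2 + 8}{5} \left(-73\right) + 133 = \frac{1}{5} \cdot 6 \left(-73\right) + 133 = \frac{6}{5} \left(-73\right) + 133 = - \frac{438}{5} + 133 = \frac{227}{5}$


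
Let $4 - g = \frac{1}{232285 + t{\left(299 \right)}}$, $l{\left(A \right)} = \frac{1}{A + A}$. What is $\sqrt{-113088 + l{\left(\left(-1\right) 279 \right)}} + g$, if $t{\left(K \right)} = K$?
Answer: $\frac{930335}{232584} + \frac{i \sqrt{3912392510}}{186} \approx 4.0 + 336.29 i$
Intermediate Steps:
$l{\left(A \right)} = \frac{1}{2 A}$
$g = \frac{930335}{232584}$ ($g = 4 - \frac{1}{232285 + 299} = 4 - \frac{1}{232584} = \frac{930335}{232584} \approx 4.0$)
$\sqrt{-113088 + l{\left(\left(-1\right) 279 \right)}} + g = \sqrt{-113088 + \frac{1}{2 \left(\left(-1\right) 279\right)}} + \frac{930335}{232584} = \sqrt{-113088 + \frac{1}{2 \left(-279\right)}} + \frac{930335}{232584} = \sqrt{-113088 + \frac{1}{2} \left(- \frac{1}{279}\right)} + \frac{930335}{232584} = \sqrt{-113088 - \frac{1}{558}} + \frac{930335}{232584} = \sqrt{- \frac{63103105}{558}} + \frac{930335}{232584} = \frac{i \sqrt{3912392510}}{186} + \frac{930335}{232584} = \frac{930335}{232584} + \frac{i \sqrt{3912392510}}{186}$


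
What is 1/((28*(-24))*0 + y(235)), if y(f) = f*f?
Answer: 1/55225 ≈ 1.8108e-5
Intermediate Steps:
y(f) = f²
1/((28*(-24))*0 + y(235)) = 1/((28*(-24))*0 + 235²) = 1/(-672*0 + 55225) = 1/(0 + 55225) = 1/55225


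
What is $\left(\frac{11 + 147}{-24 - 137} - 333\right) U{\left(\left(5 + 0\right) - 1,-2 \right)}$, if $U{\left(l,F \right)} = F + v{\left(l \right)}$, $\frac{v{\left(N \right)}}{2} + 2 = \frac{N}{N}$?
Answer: $\frac{215084}{161} \approx 1335.9$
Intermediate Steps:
$v{\left(N \right)} = -2$ ($v{\left(N \right)} = -4 + 2 \frac{N}{N} = -4 + 2 \cdot 1 = -4 + 2 = -2$)
$U{\left(l,F \right)} = -2 + F$ ($U{\left(l,F \right)} = F - 2 = -2 + F$)
$\left(\frac{11 + 147}{-24 - 137} - 333\right) U{\left(\left(5 + 0\right) - 1,-2 \right)} = \left(\frac{11 + 147}{-24 - 137} - 333\right) \left(-2 - 2\right) = \left(\frac{158}{-161} - 333\right) \left(-4\right) = \left(158 \left(- \frac{1}{161}\right) - 333\right) \left(-4\right) = \left(- \frac{158}{161} - 333\right) \left(-4\right) = \left(- \frac{53771}{161}\right) \left(-4\right) = \frac{215084}{161}$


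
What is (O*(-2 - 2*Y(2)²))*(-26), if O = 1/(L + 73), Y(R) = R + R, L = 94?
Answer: 884/167 ≈ 5.2934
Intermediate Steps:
Y(R) = 2*R
O = 1/167 (O = 1/(94 + 73) = 1/167 ≈ 0.0059880)
(O*(-2 - 2*Y(2)²))*(-26) = ((-2 - 2*(2*2)²)/167)*(-26) = ((-2 - 2*4²)/167)*(-26) = ((-2 - 2*16)/167)*(-26) = ((-2 - 32)/167)*(-26) = ((1/167)*(-34))*(-26) = -34/167*(-26) = 884/167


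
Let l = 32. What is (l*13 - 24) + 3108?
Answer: 3500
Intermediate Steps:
(l*13 - 24) + 3108 = (32*13 - 24) + 3108 = (416 - 24) + 3108 = 392 + 3108 = 3500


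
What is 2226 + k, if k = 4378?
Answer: 6604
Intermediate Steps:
2226 + k = 2226 + 4378 = 6604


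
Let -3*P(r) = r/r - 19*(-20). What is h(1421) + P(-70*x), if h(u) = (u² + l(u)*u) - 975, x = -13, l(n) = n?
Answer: 4037380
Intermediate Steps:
P(r) = -127 (P(r) = -(r/r - 19*(-20))/3 = -(1 + 380)/3 = -⅓*381 = -127)
h(u) = -975 + 2*u² (h(u) = (u² + u*u) - 975 = (u² + u²) - 975 = 2*u² - 975 = -975 + 2*u²)
h(1421) + P(-70*x) = (-975 + 2*1421²) - 127 = (-975 + 2*2019241) - 127 = (-975 + 4038482) - 127 = 4037507 - 127 = 4037380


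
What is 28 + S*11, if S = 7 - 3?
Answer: 72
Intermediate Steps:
S = 4
28 + S*11 = 28 + 4*11 = 28 + 44 = 72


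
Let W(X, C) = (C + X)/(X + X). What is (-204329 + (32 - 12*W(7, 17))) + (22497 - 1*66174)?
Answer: -1735962/7 ≈ -2.4799e+5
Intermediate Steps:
W(X, C) = (C + X)/(2*X) (W(X, C) = (C + X)/((2*X)) = (C + X)*(1/(2*X)) = (C + X)/(2*X))
(-204329 + (32 - 12*W(7, 17))) + (22497 - 1*66174) = (-204329 + (32 - 6*(17 + 7)/7)) + (22497 - 1*66174) = (-204329 + (32 - 6*24/7)) + (22497 - 66174) = (-204329 + (32 - 12*12/7)) - 43677 = (-204329 + (32 - 144/7)) - 43677 = (-204329 + 80/7) - 43677 = -1430223/7 - 43677 = -1735962/7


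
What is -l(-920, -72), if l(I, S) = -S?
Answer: -72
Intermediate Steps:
-l(-920, -72) = -(-1)*(-72) = -1*72 = -72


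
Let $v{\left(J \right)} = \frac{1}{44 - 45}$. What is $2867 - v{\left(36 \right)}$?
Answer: $2868$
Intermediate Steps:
$v{\left(J \right)} = -1$ ($v{\left(J \right)} = \frac{1}{-1} = -1$)
$2867 - v{\left(36 \right)} = 2867 - -1 = 2867 + 1 = 2868$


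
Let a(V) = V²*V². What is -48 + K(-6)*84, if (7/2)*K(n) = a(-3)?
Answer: 1896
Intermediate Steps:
a(V) = V⁴
K(n) = 162/7 (K(n) = (2/7)*(-3)⁴ = (2/7)*81 = 162/7)
-48 + K(-6)*84 = -48 + (162/7)*84 = -48 + 1944 = 1896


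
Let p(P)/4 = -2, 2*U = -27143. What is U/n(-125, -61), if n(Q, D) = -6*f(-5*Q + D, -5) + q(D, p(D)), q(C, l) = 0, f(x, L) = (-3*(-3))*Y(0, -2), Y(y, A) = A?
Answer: -27143/216 ≈ -125.66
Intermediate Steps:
U = -27143/2 (U = (½)*(-27143) = -27143/2 ≈ -13572.)
p(P) = -8 (p(P) = 4*(-2) = -8)
f(x, L) = -18 (f(x, L) = -3*(-3)*(-2) = 9*(-2) = -18)
n(Q, D) = 108 (n(Q, D) = -6*(-18) + 0 = 108 + 0 = 108)
U/n(-125, -61) = -27143/2/108 = -27143/2*1/108 = -27143/216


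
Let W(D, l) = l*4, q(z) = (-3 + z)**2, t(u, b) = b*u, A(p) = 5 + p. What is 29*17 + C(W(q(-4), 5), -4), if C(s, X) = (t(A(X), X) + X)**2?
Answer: 557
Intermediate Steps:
W(D, l) = 4*l
C(s, X) = (X + X*(5 + X))**2 (C(s, X) = (X*(5 + X) + X)**2 = (X + X*(5 + X))**2)
29*17 + C(W(q(-4), 5), -4) = 29*17 + (-4)**2*(6 - 4)**2 = 493 + 16*2**2 = 493 + 16*4 = 493 + 64 = 557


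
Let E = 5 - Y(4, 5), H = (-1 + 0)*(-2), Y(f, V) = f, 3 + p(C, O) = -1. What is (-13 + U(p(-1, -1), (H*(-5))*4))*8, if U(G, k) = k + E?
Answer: -416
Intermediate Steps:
p(C, O) = -4 (p(C, O) = -3 - 1 = -4)
H = 2 (H = -1*(-2) = 2)
E = 1 (E = 5 - 1*4 = 5 - 4 = 1)
U(G, k) = 1 + k (U(G, k) = k + 1 = 1 + k)
(-13 + U(p(-1, -1), (H*(-5))*4))*8 = (-13 + (1 + (2*(-5))*4))*8 = (-13 + (1 - 10*4))*8 = (-13 + (1 - 40))*8 = (-13 - 39)*8 = -52*8 = -416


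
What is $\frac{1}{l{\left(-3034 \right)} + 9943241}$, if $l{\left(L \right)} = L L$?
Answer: $\frac{1}{19148397} \approx 5.2224 \cdot 10^{-8}$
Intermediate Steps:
$l{\left(L \right)} = L^{2}$
$\frac{1}{l{\left(-3034 \right)} + 9943241} = \frac{1}{\left(-3034\right)^{2} + 9943241} = \frac{1}{9205156 + 9943241} = \frac{1}{19148397}$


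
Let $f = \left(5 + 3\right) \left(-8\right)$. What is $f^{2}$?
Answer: $4096$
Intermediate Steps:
$f = -64$ ($f = 8 \left(-8\right) = -64$)
$f^{2} = \left(-64\right)^{2} = 4096$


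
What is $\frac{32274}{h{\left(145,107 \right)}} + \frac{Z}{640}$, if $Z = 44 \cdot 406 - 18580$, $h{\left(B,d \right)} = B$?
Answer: $\frac{1027577}{4640} \approx 221.46$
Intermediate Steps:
$Z = -716$ ($Z = 17864 - 18580 = -716$)
$\frac{32274}{h{\left(145,107 \right)}} + \frac{Z}{640} = \frac{32274}{145} - \frac{716}{640} = 32274 \cdot \frac{1}{145} - \frac{179}{160} = \frac{32274}{145} - \frac{179}{160} = \frac{1027577}{4640}$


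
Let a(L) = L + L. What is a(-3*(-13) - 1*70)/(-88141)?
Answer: 62/88141 ≈ 0.00070342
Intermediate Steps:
a(L) = 2*L
a(-3*(-13) - 1*70)/(-88141) = (2*(-3*(-13) - 1*70))/(-88141) = (2*(39 - 70))*(-1/88141) = (2*(-31))*(-1/88141) = -62*(-1/88141) = 62/88141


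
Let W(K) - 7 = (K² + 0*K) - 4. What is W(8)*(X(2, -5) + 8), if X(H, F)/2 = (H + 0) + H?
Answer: 1072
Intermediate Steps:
W(K) = 3 + K² (W(K) = 7 + ((K² + 0*K) - 4) = 7 + ((K² + 0) - 4) = 7 + (K² - 4) = 7 + (-4 + K²) = 3 + K²)
X(H, F) = 4*H (X(H, F) = 2*((H + 0) + H) = 2*(H + H) = 2*(2*H) = 4*H)
W(8)*(X(2, -5) + 8) = (3 + 8²)*(4*2 + 8) = (3 + 64)*(8 + 8) = 67*16 = 1072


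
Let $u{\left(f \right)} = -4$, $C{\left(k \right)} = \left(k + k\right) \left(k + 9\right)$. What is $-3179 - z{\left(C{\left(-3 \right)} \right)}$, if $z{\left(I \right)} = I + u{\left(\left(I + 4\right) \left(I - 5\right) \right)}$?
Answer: $-3139$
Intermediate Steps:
$C{\left(k \right)} = 2 k \left(9 + k\right)$
$z{\left(I \right)} = -4 + I$ ($z{\left(I \right)} = I - 4 = -4 + I$)
$-3179 - z{\left(C{\left(-3 \right)} \right)} = -3179 - \left(-4 + 2 \left(-3\right) \left(9 - 3\right)\right) = -3179 - \left(-4 + 2 \left(-3\right) 6\right) = -3179 - \left(-4 - 36\right) = -3179 - -40 = -3179 + 40 = -3139$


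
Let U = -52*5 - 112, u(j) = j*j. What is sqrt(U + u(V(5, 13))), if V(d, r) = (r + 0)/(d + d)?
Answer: I*sqrt(37031)/10 ≈ 19.243*I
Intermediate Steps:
V(d, r) = r/(2*d) (V(d, r) = r/((2*d)) = r*(1/(2*d)) = r/(2*d))
u(j) = j**2
U = -372 (U = -260 - 112 = -372)
sqrt(U + u(V(5, 13))) = sqrt(-372 + ((1/2)*13/5)**2) = sqrt(-372 + ((1/2)*13*(1/5))**2) = sqrt(-372 + (13/10)**2) = sqrt(-372 + 169/100) = sqrt(-37031/100) = I*sqrt(37031)/10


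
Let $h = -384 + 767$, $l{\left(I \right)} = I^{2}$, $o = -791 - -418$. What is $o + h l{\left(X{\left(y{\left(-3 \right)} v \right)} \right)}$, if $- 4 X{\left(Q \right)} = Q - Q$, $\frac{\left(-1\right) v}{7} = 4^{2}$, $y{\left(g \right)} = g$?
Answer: $-373$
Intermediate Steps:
$o = -373$ ($o = -791 + 418 = -373$)
$v = -112$ ($v = - 7 \cdot 4^{2} = \left(-7\right) 16 = -112$)
$X{\left(Q \right)} = 0$ ($X{\left(Q \right)} = - \frac{Q - Q}{4} = \left(- \frac{1}{4}\right) 0 = 0$)
$h = 383$
$o + h l{\left(X{\left(y{\left(-3 \right)} v \right)} \right)} = -373 + 383 \cdot 0^{2} = -373 + 383 \cdot 0 = -373 + 0 = -373$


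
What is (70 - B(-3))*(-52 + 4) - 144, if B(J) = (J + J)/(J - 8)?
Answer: -38256/11 ≈ -3477.8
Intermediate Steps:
B(J) = 2*J/(-8 + J) (B(J) = (2*J)/(-8 + J) = 2*J/(-8 + J))
(70 - B(-3))*(-52 + 4) - 144 = (70 - 2*(-3)/(-8 - 3))*(-52 + 4) - 144 = (70 - 2*(-3)/(-11))*(-48) - 144 = (70 - 2*(-3)*(-1)/11)*(-48) - 144 = (70 - 1*6/11)*(-48) - 144 = (70 - 6/11)*(-48) - 144 = (764/11)*(-48) - 144 = -36672/11 - 144 = -38256/11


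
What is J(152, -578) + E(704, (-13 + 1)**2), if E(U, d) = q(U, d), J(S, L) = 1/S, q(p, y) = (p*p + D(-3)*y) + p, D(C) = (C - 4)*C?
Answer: 75900289/152 ≈ 4.9934e+5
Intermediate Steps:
D(C) = C*(-4 + C) (D(C) = (-4 + C)*C = C*(-4 + C))
q(p, y) = p + p**2 + 21*y (q(p, y) = (p*p + (-3*(-4 - 3))*y) + p = (p**2 + (-3*(-7))*y) + p = (p**2 + 21*y) + p = p + p**2 + 21*y)
E(U, d) = U + U**2 + 21*d
J(152, -578) + E(704, (-13 + 1)**2) = 1/152 + (704 + 704**2 + 21*(-13 + 1)**2) = 1/152 + (704 + 495616 + 21*(-12)**2) = 1/152 + (704 + 495616 + 21*144) = 1/152 + (704 + 495616 + 3024) = 1/152 + 499344 = 75900289/152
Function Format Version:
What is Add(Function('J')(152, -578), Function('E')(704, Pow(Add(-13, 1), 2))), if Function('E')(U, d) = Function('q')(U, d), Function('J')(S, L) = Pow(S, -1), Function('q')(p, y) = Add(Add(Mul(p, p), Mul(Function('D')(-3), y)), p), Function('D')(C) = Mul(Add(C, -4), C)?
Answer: Rational(75900289, 152) ≈ 4.9934e+5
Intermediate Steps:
Function('D')(C) = Mul(C, Add(-4, C)) (Function('D')(C) = Mul(Add(-4, C), C) = Mul(C, Add(-4, C)))
Function('q')(p, y) = Add(p, Pow(p, 2), Mul(21, y)) (Function('q')(p, y) = Add(Add(Mul(p, p), Mul(Mul(-3, Add(-4, -3)), y)), p) = Add(Add(Pow(p, 2), Mul(Mul(-3, -7), y)), p) = Add(Add(Pow(p, 2), Mul(21, y)), p) = Add(p, Pow(p, 2), Mul(21, y)))
Function('E')(U, d) = Add(U, Pow(U, 2), Mul(21, d))
Add(Function('J')(152, -578), Function('E')(704, Pow(Add(-13, 1), 2))) = Add(Pow(152, -1), Add(704, Pow(704, 2), Mul(21, Pow(Add(-13, 1), 2)))) = Add(Rational(1, 152), Add(704, 495616, Mul(21, Pow(-12, 2)))) = Add(Rational(1, 152), Add(704, 495616, Mul(21, 144))) = Add(Rational(1, 152), Add(704, 495616, 3024)) = Add(Rational(1, 152), 499344) = Rational(75900289, 152)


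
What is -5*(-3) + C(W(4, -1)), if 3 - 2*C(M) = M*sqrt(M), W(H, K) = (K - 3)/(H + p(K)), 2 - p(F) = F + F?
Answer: 33/2 + I*sqrt(2)/8 ≈ 16.5 + 0.17678*I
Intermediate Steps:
p(F) = 2 - 2*F (p(F) = 2 - (F + F) = 2 - 2*F)
W(H, K) = (-3 + K)/(2 + H - 2*K) (W(H, K) = (K - 3)/(H + (2 - 2*K)) = (-3 + K)/(2 + H - 2*K))
C(M) = 3/2 - M**(3/2)/2 (C(M) = 3/2 - M*sqrt(M)/2 = 3/2 - M**(3/2)/2)
-5*(-3) + C(W(4, -1)) = -5*(-3) + (3/2 - (-3 - 1)**(3/2)/(2 + 4 - 2*(-1))**(3/2)/2) = 15 + (3/2 - (-8*I/(2 + 4 + 2)**(3/2))/2) = 15 + (3/2 - (-I*sqrt(2)/4)/2) = 15 + (3/2 - (-1)*I*sqrt(2)/8) = 15 + (3/2 + I*sqrt(2)/8) = 33/2 + I*sqrt(2)/8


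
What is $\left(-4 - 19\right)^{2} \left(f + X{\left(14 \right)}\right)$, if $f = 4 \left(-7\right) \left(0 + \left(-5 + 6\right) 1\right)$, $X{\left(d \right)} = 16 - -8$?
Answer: $-2116$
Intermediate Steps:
$X{\left(d \right)} = 24$ ($X{\left(d \right)} = 16 + 8 = 24$)
$f = -28$ ($f = - 28 \left(0 + 1 \cdot 1\right) = - 28 \left(0 + 1\right) = \left(-28\right) 1 = -28$)
$\left(-4 - 19\right)^{2} \left(f + X{\left(14 \right)}\right) = \left(-4 - 19\right)^{2} \left(-28 + 24\right) = \left(-23\right)^{2} \left(-4\right) = 529 \left(-4\right) = -2116$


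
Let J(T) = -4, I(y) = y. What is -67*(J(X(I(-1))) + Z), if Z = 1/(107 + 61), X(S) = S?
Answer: 44957/168 ≈ 267.60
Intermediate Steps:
Z = 1/168 ≈ 0.0059524
-67*(J(X(I(-1))) + Z) = -67*(-4 + 1/168) = -67*(-671/168) = 44957/168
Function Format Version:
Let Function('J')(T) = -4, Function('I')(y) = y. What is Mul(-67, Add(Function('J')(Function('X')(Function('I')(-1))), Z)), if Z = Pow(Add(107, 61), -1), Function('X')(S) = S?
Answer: Rational(44957, 168) ≈ 267.60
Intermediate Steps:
Z = Rational(1, 168) (Z = Pow(168, -1) = Rational(1, 168) ≈ 0.0059524)
Mul(-67, Add(Function('J')(Function('X')(Function('I')(-1))), Z)) = Mul(-67, Add(-4, Rational(1, 168))) = Mul(-67, Rational(-671, 168)) = Rational(44957, 168)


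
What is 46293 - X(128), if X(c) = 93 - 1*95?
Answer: 46295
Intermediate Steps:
X(c) = -2 (X(c) = 93 - 95 = -2)
46293 - X(128) = 46293 - 1*(-2) = 46293 + 2 = 46295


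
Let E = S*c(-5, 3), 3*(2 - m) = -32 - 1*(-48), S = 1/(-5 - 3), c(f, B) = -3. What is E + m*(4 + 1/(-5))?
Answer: -295/24 ≈ -12.292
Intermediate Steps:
S = -⅛ (S = 1/(-8) = -⅛ ≈ -0.12500)
m = -10/3 (m = 2 - (-32 - 1*(-48))/3 = 2 - (-32 + 48)/3 = 2 - ⅓*16 = 2 - 16/3 = -10/3 ≈ -3.3333)
E = 3/8 (E = -⅛*(-3) = 3/8 ≈ 0.37500)
E + m*(4 + 1/(-5)) = 3/8 - 10*(4 + 1/(-5))/3 = 3/8 - 10*(4 - ⅕)/3 = 3/8 - 10/3*19/5 = 3/8 - 38/3 = -295/24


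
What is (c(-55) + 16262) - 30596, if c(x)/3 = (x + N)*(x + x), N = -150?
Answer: 53316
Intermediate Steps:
c(x) = 6*x*(-150 + x) (c(x) = 3*((x - 150)*(x + x)) = 3*((-150 + x)*(2*x)) = 3*(2*x*(-150 + x)) = 6*x*(-150 + x))
(c(-55) + 16262) - 30596 = (6*(-55)*(-150 - 55) + 16262) - 30596 = (6*(-55)*(-205) + 16262) - 30596 = (67650 + 16262) - 30596 = 83912 - 30596 = 53316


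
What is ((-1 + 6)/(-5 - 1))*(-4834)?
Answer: 12085/3 ≈ 4028.3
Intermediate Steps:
((-1 + 6)/(-5 - 1))*(-4834) = (5/(-6))*(-4834) = (5*(-1/6))*(-4834) = -5/6*(-4834) = 12085/3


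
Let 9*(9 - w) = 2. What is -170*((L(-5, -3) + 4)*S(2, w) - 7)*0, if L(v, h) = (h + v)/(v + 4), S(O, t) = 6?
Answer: 0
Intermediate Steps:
w = 79/9 (w = 9 - ⅑*2 = 9 - 2/9 = 79/9 ≈ 8.7778)
L(v, h) = (h + v)/(4 + v)
-170*((L(-5, -3) + 4)*S(2, w) - 7)*0 = -170*(((-3 - 5)/(4 - 5) + 4)*6 - 7)*0 = -170*((-8/(-1) + 4)*6 - 7)*0 = -170*((-1*(-8) + 4)*6 - 7)*0 = -170*((8 + 4)*6 - 7)*0 = -170*(12*6 - 7)*0 = -170*(72 - 7)*0 = -11050*0 = -170*0 = 0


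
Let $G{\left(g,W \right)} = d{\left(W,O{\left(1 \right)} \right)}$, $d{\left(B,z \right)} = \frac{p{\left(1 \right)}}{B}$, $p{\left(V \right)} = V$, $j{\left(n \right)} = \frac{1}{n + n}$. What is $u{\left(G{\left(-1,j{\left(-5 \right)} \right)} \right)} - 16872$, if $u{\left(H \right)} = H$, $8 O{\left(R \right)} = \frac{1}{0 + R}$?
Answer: $-16882$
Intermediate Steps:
$j{\left(n \right)} = \frac{1}{2 n}$
$O{\left(R \right)} = \frac{1}{8 R}$ ($O{\left(R \right)} = \frac{1}{8 \left(0 + R\right)} = \frac{1}{8 R}$)
$d{\left(B,z \right)} = \frac{1}{B}$ ($d{\left(B,z \right)} = 1 \frac{1}{B} = \frac{1}{B}$)
$G{\left(g,W \right)} = \frac{1}{W}$
$u{\left(G{\left(-1,j{\left(-5 \right)} \right)} \right)} - 16872 = \frac{1}{\frac{1}{2} \frac{1}{-5}} - 16872 = \frac{1}{\frac{1}{2} \left(- \frac{1}{5}\right)} - 16872 = \frac{1}{- \frac{1}{10}} - 16872 = -10 - 16872 = -16882$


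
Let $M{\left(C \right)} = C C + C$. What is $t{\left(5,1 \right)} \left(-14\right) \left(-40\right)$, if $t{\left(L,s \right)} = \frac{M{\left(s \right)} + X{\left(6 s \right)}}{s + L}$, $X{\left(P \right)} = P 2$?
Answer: $\frac{3920}{3} \approx 1306.7$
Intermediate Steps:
$X{\left(P \right)} = 2 P$
$M{\left(C \right)} = C + C^{2}$ ($M{\left(C \right)} = C^{2} + C = C + C^{2}$)
$t{\left(L,s \right)} = \frac{12 s + s \left(1 + s\right)}{L + s}$ ($t{\left(L,s \right)} = \frac{s \left(1 + s\right) + 2 \cdot 6 s}{s + L} = \frac{s \left(1 + s\right) + 12 s}{L + s} = \frac{12 s + s \left(1 + s\right)}{L + s}$)
$t{\left(5,1 \right)} \left(-14\right) \left(-40\right) = 1 \frac{1}{5 + 1} \left(13 + 1\right) \left(-14\right) \left(-40\right) = 1 \cdot \frac{1}{6} \cdot 14 \left(-14\right) \left(-40\right) = \frac{7}{3} \left(-14\right) \left(-40\right) = \left(- \frac{98}{3}\right) \left(-40\right) = \frac{3920}{3}$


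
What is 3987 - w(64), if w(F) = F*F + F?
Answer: -173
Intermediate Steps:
w(F) = F + F**2 (w(F) = F**2 + F = F + F**2)
3987 - w(64) = 3987 - 64*(1 + 64) = 3987 - 64*65 = 3987 - 1*4160 = 3987 - 4160 = -173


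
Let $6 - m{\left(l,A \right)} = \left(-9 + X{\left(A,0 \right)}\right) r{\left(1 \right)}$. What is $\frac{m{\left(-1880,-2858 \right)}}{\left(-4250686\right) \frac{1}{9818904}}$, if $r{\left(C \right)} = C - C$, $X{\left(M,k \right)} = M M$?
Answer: $- \frac{29456712}{2125343} \approx -13.86$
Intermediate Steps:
$X{\left(M,k \right)} = M^{2}$
$r{\left(C \right)} = 0$
$m{\left(l,A \right)} = 6$ ($m{\left(l,A \right)} = 6 - \left(-9 + A^{2}\right) 0 = 6 - 0 = 6 + 0 = 6$)
$\frac{m{\left(-1880,-2858 \right)}}{\left(-4250686\right) \frac{1}{9818904}} = \frac{6}{\left(-4250686\right) \frac{1}{9818904}} = \frac{6}{- \frac{2125343}{4909452}} = 6 \left(- \frac{4909452}{2125343}\right) = - \frac{29456712}{2125343}$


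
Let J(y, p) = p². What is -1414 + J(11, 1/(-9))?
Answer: -114533/81 ≈ -1414.0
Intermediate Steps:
-1414 + J(11, 1/(-9)) = -1414 + (1/(-9))² = -1414 + (-⅑)² = -1414 + 1/81 = -114533/81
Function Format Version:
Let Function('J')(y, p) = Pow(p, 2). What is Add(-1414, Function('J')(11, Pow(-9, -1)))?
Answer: Rational(-114533, 81) ≈ -1414.0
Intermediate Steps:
Add(-1414, Function('J')(11, Pow(-9, -1))) = Add(-1414, Pow(Pow(-9, -1), 2)) = Add(-1414, Pow(Rational(-1, 9), 2)) = Add(-1414, Rational(1, 81)) = Rational(-114533, 81)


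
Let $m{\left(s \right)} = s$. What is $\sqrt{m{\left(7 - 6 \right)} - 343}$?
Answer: $3 i \sqrt{38} \approx 18.493 i$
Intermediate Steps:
$\sqrt{m{\left(7 - 6 \right)} - 343} = \sqrt{\left(7 - 6\right) - 343} = \sqrt{1 - 343} = \sqrt{-342} = 3 i \sqrt{38}$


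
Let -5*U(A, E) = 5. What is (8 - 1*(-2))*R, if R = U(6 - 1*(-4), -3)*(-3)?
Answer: 30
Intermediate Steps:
U(A, E) = -1 (U(A, E) = -⅕*5 = -1)
R = 3 (R = -1*(-3) = 3)
(8 - 1*(-2))*R = (8 - 1*(-2))*3 = (8 + 2)*3 = 10*3 = 30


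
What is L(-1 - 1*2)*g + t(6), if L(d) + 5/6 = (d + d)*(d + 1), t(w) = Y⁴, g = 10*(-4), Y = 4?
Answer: -572/3 ≈ -190.67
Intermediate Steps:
g = -40
t(w) = 256 (t(w) = 4⁴ = 256)
L(d) = -⅚ + 2*d*(1 + d) (L(d) = -⅚ + (d + d)*(d + 1) = -⅚ + (2*d)*(1 + d) = -⅚ + 2*d*(1 + d))
L(-1 - 1*2)*g + t(6) = (-⅚ + 2*(-1 - 1*2) + 2*(-1 - 1*2)²)*(-40) + 256 = (-⅚ + 2*(-1 - 2) + 2*(-1 - 2)²)*(-40) + 256 = (-⅚ + 2*(-3) + 2*(-3)²)*(-40) + 256 = (-⅚ - 6 + 2*9)*(-40) + 256 = (-⅚ - 6 + 18)*(-40) + 256 = (67/6)*(-40) + 256 = -1340/3 + 256 = -572/3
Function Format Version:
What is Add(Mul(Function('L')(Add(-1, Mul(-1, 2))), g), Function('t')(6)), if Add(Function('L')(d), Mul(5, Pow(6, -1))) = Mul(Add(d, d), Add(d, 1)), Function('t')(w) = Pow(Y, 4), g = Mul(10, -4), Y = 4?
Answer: Rational(-572, 3) ≈ -190.67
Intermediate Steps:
g = -40
Function('t')(w) = 256 (Function('t')(w) = Pow(4, 4) = 256)
Function('L')(d) = Add(Rational(-5, 6), Mul(2, d, Add(1, d))) (Function('L')(d) = Add(Rational(-5, 6), Mul(Add(d, d), Add(d, 1))) = Add(Rational(-5, 6), Mul(Mul(2, d), Add(1, d))) = Add(Rational(-5, 6), Mul(2, d, Add(1, d))))
Add(Mul(Function('L')(Add(-1, Mul(-1, 2))), g), Function('t')(6)) = Add(Mul(Add(Rational(-5, 6), Mul(2, Add(-1, Mul(-1, 2))), Mul(2, Pow(Add(-1, Mul(-1, 2)), 2))), -40), 256) = Add(Mul(Add(Rational(-5, 6), Mul(2, Add(-1, -2)), Mul(2, Pow(Add(-1, -2), 2))), -40), 256) = Add(Mul(Add(Rational(-5, 6), Mul(2, -3), Mul(2, Pow(-3, 2))), -40), 256) = Add(Mul(Add(Rational(-5, 6), -6, Mul(2, 9)), -40), 256) = Add(Mul(Add(Rational(-5, 6), -6, 18), -40), 256) = Add(Mul(Rational(67, 6), -40), 256) = Add(Rational(-1340, 3), 256) = Rational(-572, 3)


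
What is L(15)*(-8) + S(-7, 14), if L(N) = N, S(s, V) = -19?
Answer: -139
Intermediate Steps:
L(15)*(-8) + S(-7, 14) = 15*(-8) - 19 = -120 - 19 = -139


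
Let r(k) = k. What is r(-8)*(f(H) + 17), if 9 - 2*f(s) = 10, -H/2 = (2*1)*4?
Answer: -132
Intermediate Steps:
H = -16 (H = -2*2*1*4 = -4*4 = -2*8 = -16)
f(s) = -1/2 (f(s) = 9/2 - 1/2*10 = 9/2 - 5 = -1/2)
r(-8)*(f(H) + 17) = -8*(-1/2 + 17) = -8*33/2 = -132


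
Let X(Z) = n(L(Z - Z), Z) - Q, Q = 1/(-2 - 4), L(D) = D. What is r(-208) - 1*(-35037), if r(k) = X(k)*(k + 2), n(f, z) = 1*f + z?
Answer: 233552/3 ≈ 77851.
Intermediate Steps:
n(f, z) = f + z
Q = -1/6 (Q = 1/(-6) = -1/6 ≈ -0.16667)
X(Z) = 1/6 + Z (X(Z) = ((Z - Z) + Z) - 1*(-1/6) = (0 + Z) + 1/6 = Z + 1/6 = 1/6 + Z)
r(k) = (2 + k)*(1/6 + k) (r(k) = (1/6 + k)*(k + 2) = (1/6 + k)*(2 + k) = (2 + k)*(1/6 + k))
r(-208) - 1*(-35037) = (1 + 6*(-208))*(2 - 208)/6 - 1*(-35037) = (1/6)*(1 - 1248)*(-206) + 35037 = (1/6)*(-1247)*(-206) + 35037 = 128441/3 + 35037 = 233552/3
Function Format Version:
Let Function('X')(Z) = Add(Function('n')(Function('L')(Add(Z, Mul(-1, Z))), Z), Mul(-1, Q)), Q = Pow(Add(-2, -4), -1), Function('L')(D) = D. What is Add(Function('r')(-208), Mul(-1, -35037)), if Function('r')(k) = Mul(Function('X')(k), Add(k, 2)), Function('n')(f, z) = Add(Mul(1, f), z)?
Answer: Rational(233552, 3) ≈ 77851.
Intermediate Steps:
Function('n')(f, z) = Add(f, z)
Q = Rational(-1, 6) (Q = Pow(-6, -1) = Rational(-1, 6) ≈ -0.16667)
Function('X')(Z) = Add(Rational(1, 6), Z) (Function('X')(Z) = Add(Add(Add(Z, Mul(-1, Z)), Z), Mul(-1, Rational(-1, 6))) = Add(Add(0, Z), Rational(1, 6)) = Add(Z, Rational(1, 6)) = Add(Rational(1, 6), Z))
Function('r')(k) = Mul(Add(2, k), Add(Rational(1, 6), k)) (Function('r')(k) = Mul(Add(Rational(1, 6), k), Add(k, 2)) = Mul(Add(Rational(1, 6), k), Add(2, k)) = Mul(Add(2, k), Add(Rational(1, 6), k)))
Add(Function('r')(-208), Mul(-1, -35037)) = Add(Mul(Rational(1, 6), Add(1, Mul(6, -208)), Add(2, -208)), Mul(-1, -35037)) = Add(Mul(Rational(1, 6), Add(1, -1248), -206), 35037) = Add(Mul(Rational(1, 6), -1247, -206), 35037) = Add(Rational(128441, 3), 35037) = Rational(233552, 3)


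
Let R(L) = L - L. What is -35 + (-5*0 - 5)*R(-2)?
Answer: -35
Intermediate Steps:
R(L) = 0
-35 + (-5*0 - 5)*R(-2) = -35 + (-5*0 - 5)*0 = -35 + (0 - 5)*0 = -35 - 5*0 = -35 + 0 = -35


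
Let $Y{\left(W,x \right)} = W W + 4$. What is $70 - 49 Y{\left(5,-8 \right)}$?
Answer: $-1351$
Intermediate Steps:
$Y{\left(W,x \right)} = 4 + W^{2}$ ($Y{\left(W,x \right)} = W^{2} + 4 = 4 + W^{2}$)
$70 - 49 Y{\left(5,-8 \right)} = 70 - 49 \left(4 + 5^{2}\right) = 70 - 49 \left(4 + 25\right) = 70 - 1421 = -1351$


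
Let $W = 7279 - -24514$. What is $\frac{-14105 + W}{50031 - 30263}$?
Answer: $\frac{2211}{2471} \approx 0.89478$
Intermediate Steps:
$W = 31793$ ($W = 7279 + 24514 = 31793$)
$\frac{-14105 + W}{50031 - 30263} = \frac{-14105 + 31793}{50031 - 30263} = \frac{17688}{19768} = 17688 \cdot \frac{1}{19768} = \frac{2211}{2471}$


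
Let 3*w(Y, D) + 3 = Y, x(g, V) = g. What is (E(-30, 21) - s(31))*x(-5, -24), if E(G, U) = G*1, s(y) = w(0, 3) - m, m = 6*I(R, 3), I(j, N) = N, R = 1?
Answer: 55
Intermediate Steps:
w(Y, D) = -1 + Y/3
m = 18 (m = 6*3 = 18)
s(y) = -19 (s(y) = (-1 + (1/3)*0) - 1*18 = (-1 + 0) - 18 = -1 - 18 = -19)
E(G, U) = G
(E(-30, 21) - s(31))*x(-5, -24) = (-30 - 1*(-19))*(-5) = (-30 + 19)*(-5) = -11*(-5) = 55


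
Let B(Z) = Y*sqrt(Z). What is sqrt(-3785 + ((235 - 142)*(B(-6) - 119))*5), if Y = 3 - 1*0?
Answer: sqrt(-59120 + 1395*I*sqrt(6)) ≈ 7.0238 + 243.25*I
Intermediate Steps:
Y = 3 (Y = 3 + 0 = 3)
B(Z) = 3*sqrt(Z)
sqrt(-3785 + ((235 - 142)*(B(-6) - 119))*5) = sqrt(-3785 + ((235 - 142)*(3*sqrt(-6) - 119))*5) = sqrt(-3785 + (93*(3*(I*sqrt(6)) - 119))*5) = sqrt(-3785 + (93*(3*I*sqrt(6) - 119))*5) = sqrt(-3785 + (93*(-119 + 3*I*sqrt(6)))*5) = sqrt(-3785 + (-11067 + 279*I*sqrt(6))*5) = sqrt(-3785 + (-55335 + 1395*I*sqrt(6))) = sqrt(-59120 + 1395*I*sqrt(6))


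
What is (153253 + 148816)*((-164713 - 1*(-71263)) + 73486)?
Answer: -6030505516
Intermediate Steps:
(153253 + 148816)*((-164713 - 1*(-71263)) + 73486) = 302069*((-164713 + 71263) + 73486) = 302069*(-93450 + 73486) = 302069*(-19964) = -6030505516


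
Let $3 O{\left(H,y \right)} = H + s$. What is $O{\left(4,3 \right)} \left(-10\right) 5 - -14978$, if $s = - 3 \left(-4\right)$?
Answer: $\frac{44134}{3} \approx 14711.0$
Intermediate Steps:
$s = 12$ ($s = \left(-1\right) \left(-12\right) = 12$)
$O{\left(H,y \right)} = 4 + \frac{H}{3}$ ($O{\left(H,y \right)} = \frac{H + 12}{3} = \frac{12 + H}{3} = 4 + \frac{H}{3}$)
$O{\left(4,3 \right)} \left(-10\right) 5 - -14978 = \left(4 + \frac{1}{3} \cdot 4\right) \left(-10\right) 5 - -14978 = \left(4 + \frac{4}{3}\right) \left(-10\right) 5 + 14978 = \frac{16}{3} \left(-10\right) 5 + 14978 = \left(- \frac{160}{3}\right) 5 + 14978 = - \frac{800}{3} + 14978 = \frac{44134}{3}$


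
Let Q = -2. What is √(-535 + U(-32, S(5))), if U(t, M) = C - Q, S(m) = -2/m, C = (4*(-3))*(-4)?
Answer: I*√485 ≈ 22.023*I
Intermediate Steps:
C = 48 (C = -12*(-4) = 48)
U(t, M) = 50 (U(t, M) = 48 - 1*(-2) = 48 + 2 = 50)
√(-535 + U(-32, S(5))) = √(-535 + 50) = √(-485) = I*√485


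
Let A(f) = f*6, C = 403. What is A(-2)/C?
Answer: -12/403 ≈ -0.029777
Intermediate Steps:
A(f) = 6*f
A(-2)/C = (6*(-2))/403 = -12*1/403 = -12/403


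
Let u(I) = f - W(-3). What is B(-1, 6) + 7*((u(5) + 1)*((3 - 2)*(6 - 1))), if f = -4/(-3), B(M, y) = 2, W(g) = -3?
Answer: 566/3 ≈ 188.67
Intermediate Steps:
f = 4/3 (f = -4*(-1/3) = 4/3 ≈ 1.3333)
u(I) = 13/3 (u(I) = 4/3 - 1*(-3) = 4/3 + 3 = 13/3)
B(-1, 6) + 7*((u(5) + 1)*((3 - 2)*(6 - 1))) = 2 + 7*((13/3 + 1)*((3 - 2)*(6 - 1))) = 2 + 7*(16*(1*5)/3) = 2 + 7*((16/3)*5) = 2 + 7*(80/3) = 2 + 560/3 = 566/3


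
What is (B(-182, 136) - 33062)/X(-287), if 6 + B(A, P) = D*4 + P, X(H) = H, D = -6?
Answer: 4708/41 ≈ 114.83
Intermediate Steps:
B(A, P) = -30 + P (B(A, P) = -6 + (-6*4 + P) = -6 + (-24 + P) = -30 + P)
(B(-182, 136) - 33062)/X(-287) = ((-30 + 136) - 33062)/(-287) = (106 - 33062)*(-1/287) = -32956*(-1/287) = 4708/41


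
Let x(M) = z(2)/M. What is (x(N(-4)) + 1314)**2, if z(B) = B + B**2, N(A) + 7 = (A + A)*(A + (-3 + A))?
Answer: 1258830400/729 ≈ 1.7268e+6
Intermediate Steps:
N(A) = -7 + 2*A*(-3 + 2*A) (N(A) = -7 + (A + A)*(A + (-3 + A)) = -7 + (2*A)*(-3 + 2*A) = -7 + 2*A*(-3 + 2*A))
x(M) = 6/M (x(M) = (2*(1 + 2))/M = (2*3)/M = 6/M)
(x(N(-4)) + 1314)**2 = (6/(-7 - 6*(-4) + 4*(-4)**2) + 1314)**2 = (6/(-7 + 24 + 4*16) + 1314)**2 = (6/(-7 + 24 + 64) + 1314)**2 = (6/81 + 1314)**2 = (6*(1/81) + 1314)**2 = (2/27 + 1314)**2 = (35480/27)**2 = 1258830400/729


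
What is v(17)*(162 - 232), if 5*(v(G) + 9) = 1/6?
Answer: 1883/3 ≈ 627.67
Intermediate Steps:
v(G) = -269/30 (v(G) = -9 + (⅕)/6 = -9 + (⅕)*(⅙) = -9 + 1/30 = -269/30)
v(17)*(162 - 232) = -269*(162 - 232)/30 = -269/30*(-70) = 1883/3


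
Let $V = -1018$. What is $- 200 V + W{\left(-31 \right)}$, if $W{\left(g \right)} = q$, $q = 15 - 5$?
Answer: $203610$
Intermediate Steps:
$q = 10$
$W{\left(g \right)} = 10$
$- 200 V + W{\left(-31 \right)} = \left(-200\right) \left(-1018\right) + 10 = 203600 + 10 = 203610$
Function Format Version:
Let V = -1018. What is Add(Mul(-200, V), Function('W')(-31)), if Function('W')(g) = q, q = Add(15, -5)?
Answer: 203610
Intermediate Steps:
q = 10
Function('W')(g) = 10
Add(Mul(-200, V), Function('W')(-31)) = Add(Mul(-200, -1018), 10) = Add(203600, 10) = 203610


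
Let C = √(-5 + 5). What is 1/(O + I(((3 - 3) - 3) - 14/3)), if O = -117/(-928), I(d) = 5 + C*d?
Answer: 928/4757 ≈ 0.19508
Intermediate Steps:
C = 0 (C = √0 = 0)
I(d) = 5 (I(d) = 5 + 0*d = 5 + 0 = 5)
O = 117/928 (O = -117*(-1/928) = 117/928 ≈ 0.12608)
1/(O + I(((3 - 3) - 3) - 14/3)) = 1/(117/928 + 5) = 1/(4757/928) = 928/4757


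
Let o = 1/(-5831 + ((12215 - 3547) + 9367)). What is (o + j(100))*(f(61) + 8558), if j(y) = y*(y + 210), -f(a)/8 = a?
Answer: 508845781345/2034 ≈ 2.5017e+8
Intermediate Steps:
f(a) = -8*a
j(y) = y*(210 + y)
o = 1/12204 (o = 1/(-5831 + (8668 + 9367)) = 1/(-5831 + 18035) = 1/12204 ≈ 8.1940e-5)
(o + j(100))*(f(61) + 8558) = (1/12204 + 100*(210 + 100))*(-8*61 + 8558) = (1/12204 + 100*310)*(-488 + 8558) = (1/12204 + 31000)*8070 = (378324001/12204)*8070 = 508845781345/2034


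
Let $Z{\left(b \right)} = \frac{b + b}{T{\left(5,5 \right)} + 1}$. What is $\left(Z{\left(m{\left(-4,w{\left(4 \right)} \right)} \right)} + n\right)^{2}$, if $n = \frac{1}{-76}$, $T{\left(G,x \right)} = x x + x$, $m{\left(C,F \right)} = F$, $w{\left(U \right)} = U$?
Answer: $\frac{332929}{5550736} \approx 0.059979$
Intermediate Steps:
$T{\left(G,x \right)} = x + x^{2}$ ($T{\left(G,x \right)} = x^{2} + x = x + x^{2}$)
$Z{\left(b \right)} = \frac{2 b}{31}$ ($Z{\left(b \right)} = \frac{b + b}{5 \left(1 + 5\right) + 1} = \frac{2 b}{5 \cdot 6 + 1} = \frac{2 b}{30 + 1} = \frac{2 b}{31}$)
$n = - \frac{1}{76} \approx -0.013158$
$\left(Z{\left(m{\left(-4,w{\left(4 \right)} \right)} \right)} + n\right)^{2} = \left(\frac{2}{31} \cdot 4 - \frac{1}{76}\right)^{2} = \left(\frac{8}{31} - \frac{1}{76}\right)^{2} = \left(\frac{577}{2356}\right)^{2} = \frac{332929}{5550736}$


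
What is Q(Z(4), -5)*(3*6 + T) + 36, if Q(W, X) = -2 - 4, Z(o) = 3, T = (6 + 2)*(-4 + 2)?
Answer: 24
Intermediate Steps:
T = -16 (T = 8*(-2) = -16)
Q(W, X) = -6
Q(Z(4), -5)*(3*6 + T) + 36 = -6*(3*6 - 16) + 36 = -6*(18 - 16) + 36 = -6*2 + 36 = -12 + 36 = 24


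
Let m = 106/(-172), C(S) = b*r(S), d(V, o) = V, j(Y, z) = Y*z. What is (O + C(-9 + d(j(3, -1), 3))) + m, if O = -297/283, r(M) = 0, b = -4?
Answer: -40541/24338 ≈ -1.6657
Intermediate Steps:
C(S) = 0 (C(S) = -4*0 = 0)
m = -53/86 (m = 106*(-1/172) = -53/86 ≈ -0.61628)
O = -297/283 (O = -297*1/283 = -297/283 ≈ -1.0495)
(O + C(-9 + d(j(3, -1), 3))) + m = (-297/283 + 0) - 53/86 = -297/283 - 53/86 = -40541/24338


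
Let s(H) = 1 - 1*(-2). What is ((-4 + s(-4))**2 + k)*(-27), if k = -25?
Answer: 648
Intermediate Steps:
s(H) = 3 (s(H) = 1 + 2 = 3)
((-4 + s(-4))**2 + k)*(-27) = ((-4 + 3)**2 - 25)*(-27) = ((-1)**2 - 25)*(-27) = (1 - 25)*(-27) = -24*(-27) = 648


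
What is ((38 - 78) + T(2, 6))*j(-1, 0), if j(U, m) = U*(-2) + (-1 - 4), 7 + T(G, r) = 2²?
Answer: 129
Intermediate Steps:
T(G, r) = -3 (T(G, r) = -7 + 2² = -7 + 4 = -3)
j(U, m) = -5 - 2*U (j(U, m) = -2*U - 5 = -5 - 2*U)
((38 - 78) + T(2, 6))*j(-1, 0) = ((38 - 78) - 3)*(-5 - 2*(-1)) = (-40 - 3)*(-5 + 2) = -43*(-3) = 129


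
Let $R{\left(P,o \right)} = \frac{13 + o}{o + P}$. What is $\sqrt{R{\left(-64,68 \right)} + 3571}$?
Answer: $\frac{13 \sqrt{85}}{2} \approx 59.927$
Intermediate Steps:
$R{\left(P,o \right)} = \frac{13 + o}{P + o}$
$\sqrt{R{\left(-64,68 \right)} + 3571} = \sqrt{\frac{13 + 68}{-64 + 68} + 3571} = \sqrt{\frac{1}{4} \cdot 81 + 3571} = \sqrt{\frac{81}{4} + 3571} = \sqrt{\frac{14365}{4}} = \frac{13 \sqrt{85}}{2}$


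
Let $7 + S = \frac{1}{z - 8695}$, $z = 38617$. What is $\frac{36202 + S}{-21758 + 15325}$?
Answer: $- \frac{154718113}{27498318} \approx -5.6265$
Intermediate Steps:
$S = - \frac{209453}{29922}$ ($S = -7 + \frac{1}{38617 - 8695} = -7 + \frac{1}{29922} = - \frac{209453}{29922} \approx -7.0$)
$\frac{36202 + S}{-21758 + 15325} = \frac{36202 - \frac{209453}{29922}}{-21758 + 15325} = \frac{1083026791}{29922 \left(-6433\right)} = \frac{1083026791}{29922} \left(- \frac{1}{6433}\right) = - \frac{154718113}{27498318}$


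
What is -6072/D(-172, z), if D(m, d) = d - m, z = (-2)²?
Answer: -69/2 ≈ -34.500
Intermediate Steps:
z = 4
-6072/D(-172, z) = -6072/(4 - 1*(-172)) = -6072/(4 + 172) = -6072/176 = -6072*1/176 = -69/2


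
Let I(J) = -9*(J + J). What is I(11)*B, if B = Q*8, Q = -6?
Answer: 9504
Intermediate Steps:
B = -48 (B = -6*8 = -48)
I(J) = -18*J
I(11)*B = -18*11*(-48) = -198*(-48) = 9504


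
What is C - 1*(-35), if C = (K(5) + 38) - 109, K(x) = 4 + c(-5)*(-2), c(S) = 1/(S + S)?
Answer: -159/5 ≈ -31.800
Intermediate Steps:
c(S) = 1/(2*S)
K(x) = 21/5 (K(x) = 4 + ((½)/(-5))*(-2) = 4 + ((½)*(-⅕))*(-2) = 4 - ⅒*(-2) = 4 + ⅕ = 21/5)
C = -334/5 (C = (21/5 + 38) - 109 = 211/5 - 109 = -334/5 ≈ -66.800)
C - 1*(-35) = -334/5 - 1*(-35) = -334/5 + 35 = -159/5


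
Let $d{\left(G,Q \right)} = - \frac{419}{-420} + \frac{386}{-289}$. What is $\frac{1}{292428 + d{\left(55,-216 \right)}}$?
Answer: $\frac{121380}{35494869611} \approx 3.4196 \cdot 10^{-6}$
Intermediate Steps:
$d{\left(G,Q \right)} = - \frac{41029}{121380}$ ($d{\left(G,Q \right)} = \left(-419\right) \left(- \frac{1}{420}\right) + 386 \left(- \frac{1}{289}\right) = \frac{419}{420} - \frac{386}{289} = - \frac{41029}{121380}$)
$\frac{1}{292428 + d{\left(55,-216 \right)}} = \frac{1}{292428 - \frac{41029}{121380}} = \frac{1}{\frac{35494869611}{121380}} = \frac{121380}{35494869611}$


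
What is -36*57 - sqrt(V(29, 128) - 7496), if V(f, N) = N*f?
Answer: -2052 - 2*I*sqrt(946) ≈ -2052.0 - 61.514*I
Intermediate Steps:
-36*57 - sqrt(V(29, 128) - 7496) = -36*57 - sqrt(128*29 - 7496) = -2052 - sqrt(3712 - 7496) = -2052 - sqrt(-3784) = -2052 - 2*I*sqrt(946)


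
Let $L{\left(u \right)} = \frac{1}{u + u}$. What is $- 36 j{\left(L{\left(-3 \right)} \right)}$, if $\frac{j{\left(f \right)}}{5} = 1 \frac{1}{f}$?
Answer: $1080$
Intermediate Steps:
$L{\left(u \right)} = \frac{1}{2 u}$
$j{\left(f \right)} = \frac{5}{f}$ ($j{\left(f \right)} = 5 \cdot 1 \frac{1}{f} = \frac{5}{f}$)
$- 36 j{\left(L{\left(-3 \right)} \right)} = - 36 \frac{5}{\frac{1}{2} \frac{1}{-3}} = - 36 \frac{5}{\frac{1}{2} \left(- \frac{1}{3}\right)} = - 36 \frac{5}{- \frac{1}{6}} = - 36 \cdot 5 \left(-6\right) = \left(-36\right) \left(-30\right) = 1080$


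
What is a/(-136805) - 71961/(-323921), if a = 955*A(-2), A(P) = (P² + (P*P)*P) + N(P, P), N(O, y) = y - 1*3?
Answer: 2525745120/8862802481 ≈ 0.28498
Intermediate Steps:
N(O, y) = -3 + y (N(O, y) = y - 3 = -3 + y)
A(P) = -3 + P + P² + P³ (A(P) = (P² + (P*P)*P) + (-3 + P) = (P² + P²*P) + (-3 + P) = (P² + P³) + (-3 + P) = -3 + P + P² + P³)
a = -8595 (a = 955*(-3 - 2 + (-2)² + (-2)³) = 955*(-3 - 2 + 4 - 8) = 955*(-9) = -8595)
a/(-136805) - 71961/(-323921) = -8595/(-136805) - 71961/(-323921) = -8595*(-1/136805) - 71961*(-1/323921) = 1719/27361 + 71961/323921 = 2525745120/8862802481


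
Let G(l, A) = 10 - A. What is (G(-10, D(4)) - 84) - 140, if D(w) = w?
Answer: -218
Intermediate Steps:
(G(-10, D(4)) - 84) - 140 = ((10 - 1*4) - 84) - 140 = ((10 - 4) - 84) - 140 = (6 - 84) - 140 = -78 - 140 = -218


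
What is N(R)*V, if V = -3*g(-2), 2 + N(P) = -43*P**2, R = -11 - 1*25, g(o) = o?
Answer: -334380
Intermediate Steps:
R = -36 (R = -11 - 25 = -36)
N(P) = -2 - 43*P**2
V = 6 (V = -3*(-2) = 6)
N(R)*V = (-2 - 43*(-36)**2)*6 = (-2 - 43*1296)*6 = (-2 - 55728)*6 = -55730*6 = -334380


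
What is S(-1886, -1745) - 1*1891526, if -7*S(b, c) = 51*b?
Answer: -13144496/7 ≈ -1.8778e+6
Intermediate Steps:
S(b, c) = -51*b/7
S(-1886, -1745) - 1*1891526 = -51/7*(-1886) - 1*1891526 = 96186/7 - 1891526 = -13144496/7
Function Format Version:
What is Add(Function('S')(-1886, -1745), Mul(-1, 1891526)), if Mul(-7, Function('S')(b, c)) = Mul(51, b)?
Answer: Rational(-13144496, 7) ≈ -1.8778e+6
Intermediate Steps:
Function('S')(b, c) = Mul(Rational(-51, 7), b) (Function('S')(b, c) = Mul(Rational(-1, 7), Mul(51, b)) = Mul(Rational(-51, 7), b))
Add(Function('S')(-1886, -1745), Mul(-1, 1891526)) = Add(Mul(Rational(-51, 7), -1886), Mul(-1, 1891526)) = Add(Rational(96186, 7), -1891526) = Rational(-13144496, 7)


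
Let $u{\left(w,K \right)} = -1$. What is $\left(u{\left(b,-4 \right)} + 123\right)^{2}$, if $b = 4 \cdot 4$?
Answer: $14884$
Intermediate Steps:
$b = 16$
$\left(u{\left(b,-4 \right)} + 123\right)^{2} = \left(-1 + 123\right)^{2} = 122^{2} = 14884$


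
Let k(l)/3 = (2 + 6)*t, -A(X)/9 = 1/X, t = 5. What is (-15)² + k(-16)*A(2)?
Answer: -315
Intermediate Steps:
A(X) = -9/X
k(l) = 120 (k(l) = 3*((2 + 6)*5) = 3*(8*5) = 3*40 = 120)
(-15)² + k(-16)*A(2) = (-15)² + 120*(-9/2) = 225 + 120*(-9*½) = 225 + 120*(-9/2) = 225 - 540 = -315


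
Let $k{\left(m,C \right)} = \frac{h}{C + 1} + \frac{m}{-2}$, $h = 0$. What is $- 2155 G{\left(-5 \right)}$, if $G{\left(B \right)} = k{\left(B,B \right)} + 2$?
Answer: $- \frac{19395}{2} \approx -9697.5$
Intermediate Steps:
$k{\left(m,C \right)} = - \frac{m}{2}$ ($k{\left(m,C \right)} = \frac{0}{C + 1} + \frac{m}{-2} = \frac{0}{1 + C} + m \left(- \frac{1}{2}\right) = 0 - \frac{m}{2} = - \frac{m}{2}$)
$G{\left(B \right)} = 2 - \frac{B}{2}$ ($G{\left(B \right)} = - \frac{B}{2} + 2 = 2 - \frac{B}{2}$)
$- 2155 G{\left(-5 \right)} = - 2155 \left(2 - - \frac{5}{2}\right) = - 2155 \left(2 + \frac{5}{2}\right) = \left(-2155\right) \frac{9}{2} = - \frac{19395}{2}$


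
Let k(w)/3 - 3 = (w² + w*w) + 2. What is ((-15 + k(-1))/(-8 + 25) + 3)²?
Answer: 3249/289 ≈ 11.242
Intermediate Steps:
k(w) = 15 + 6*w² (k(w) = 9 + 3*((w² + w*w) + 2) = 9 + 3*((w² + w²) + 2) = 9 + 3*(2*w² + 2) = 9 + 3*(2 + 2*w²) = 9 + (6 + 6*w²) = 15 + 6*w²)
((-15 + k(-1))/(-8 + 25) + 3)² = ((-15 + (15 + 6*(-1)²))/(-8 + 25) + 3)² = ((-15 + (15 + 6*1))/17 + 3)² = ((-15 + (15 + 6))*(1/17) + 3)² = ((-15 + 21)*(1/17) + 3)² = (6*(1/17) + 3)² = (6/17 + 3)² = (57/17)² = 3249/289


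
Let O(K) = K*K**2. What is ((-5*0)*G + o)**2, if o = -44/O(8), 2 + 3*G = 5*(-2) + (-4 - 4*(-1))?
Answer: 121/16384 ≈ 0.0073853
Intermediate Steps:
O(K) = K**3
G = -4 (G = -2/3 + (5*(-2) + (-4 - 4*(-1)))/3 = -2/3 + (-10 + (-4 + 4))/3 = -2/3 + (-10 + 0)/3 = -2/3 + (1/3)*(-10) = -2/3 - 10/3 = -4)
o = -11/128 (o = -44/(8**3) = -44/512 = -44*1/512 = -11/128 ≈ -0.085938)
((-5*0)*G + o)**2 = (-5*0*(-4) - 11/128)**2 = (0*(-4) - 11/128)**2 = (0 - 11/128)**2 = (-11/128)**2 = 121/16384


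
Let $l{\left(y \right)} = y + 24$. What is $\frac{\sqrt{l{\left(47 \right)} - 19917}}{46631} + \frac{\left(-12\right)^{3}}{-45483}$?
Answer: $\frac{576}{15161} + \frac{i \sqrt{19846}}{46631} \approx 0.037992 + 0.0030211 i$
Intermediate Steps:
$l{\left(y \right)} = 24 + y$
$\frac{\sqrt{l{\left(47 \right)} - 19917}}{46631} + \frac{\left(-12\right)^{3}}{-45483} = \frac{\sqrt{\left(24 + 47\right) - 19917}}{46631} + \frac{\left(-12\right)^{3}}{-45483} = \sqrt{71 - 19917} \cdot \frac{1}{46631} - - \frac{576}{15161} = \sqrt{-19846} \cdot \frac{1}{46631} + \frac{576}{15161} = i \sqrt{19846} \cdot \frac{1}{46631} + \frac{576}{15161} = \frac{i \sqrt{19846}}{46631} + \frac{576}{15161} = \frac{576}{15161} + \frac{i \sqrt{19846}}{46631}$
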